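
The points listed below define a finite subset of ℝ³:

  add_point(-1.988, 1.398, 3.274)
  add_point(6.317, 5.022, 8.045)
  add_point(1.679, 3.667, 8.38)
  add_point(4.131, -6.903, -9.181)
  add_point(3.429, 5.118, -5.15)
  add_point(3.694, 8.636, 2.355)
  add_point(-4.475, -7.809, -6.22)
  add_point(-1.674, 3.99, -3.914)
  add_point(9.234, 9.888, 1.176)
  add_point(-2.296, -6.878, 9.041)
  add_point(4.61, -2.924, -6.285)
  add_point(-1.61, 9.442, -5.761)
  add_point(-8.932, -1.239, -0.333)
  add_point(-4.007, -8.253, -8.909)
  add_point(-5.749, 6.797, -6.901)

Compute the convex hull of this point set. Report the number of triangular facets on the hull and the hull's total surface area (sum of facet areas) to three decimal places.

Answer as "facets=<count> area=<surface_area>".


Points on the hull: [1, 2, 3, 4, 5, 6, 8, 9, 11, 12, 13, 14] (12 of 15).

Per-facet area ½‖(b−a)×(c−a)‖:
  f1: (p2, p9, p12) → 69.4962
  f2: (p2, p14, p12) → 78.7349
  f3: (p6, p9, p12) → 62.9704
  f4: (p11, p14, p3) → 42.9603
  f5: (p11, p2, p14) → 38.7252
  f6: (p1, p2, p9) → 21.8179
  f7: (p1, p3, p8) → 89.8755
  f8: (p1, p9, p3) → 137.4566
  f9: (p13, p14, p3) → 63.0084
  f10: (p13, p9, p3) → 74.4296
  f11: (p13, p6, p9) → 6.8786
  f12: (p13, p14, p12) → 65.3432
  f13: (p13, p6, p12) → 8.8456
  f14: (p4, p3, p8) → 48.3512
  f15: (p4, p11, p8) → 32.1449
  f16: (p4, p11, p3) → 32.9949
  f17: (p5, p11, p8) → 26.6048
  f18: (p5, p11, p2) → 33.0720
  f19: (p5, p1, p8) → 20.9138
  f20: (p5, p1, p2) → 17.3102
Σ area = 971.934

Euler: V−E+F = 12−30+20 = 2.

facets=20 area=971.934


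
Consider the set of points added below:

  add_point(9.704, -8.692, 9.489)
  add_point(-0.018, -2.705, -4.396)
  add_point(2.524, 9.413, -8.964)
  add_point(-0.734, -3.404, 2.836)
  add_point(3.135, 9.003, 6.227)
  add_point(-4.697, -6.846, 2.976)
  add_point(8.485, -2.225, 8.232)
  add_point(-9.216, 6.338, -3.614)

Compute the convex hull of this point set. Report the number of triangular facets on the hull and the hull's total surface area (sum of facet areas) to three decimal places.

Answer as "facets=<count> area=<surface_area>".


Hull vertices (7/8): indices [0, 1, 2, 4, 5, 6, 7].

Facet areas (half cross-product norm):
  f1: (p1, p2, p7) → 74.5953
  f2: (p1, p2, p0) → 104.7683
  f3: (p4, p2, p7) → 93.5539
  f4: (p5, p1, p7) → 62.1809
  f5: (p5, p1, p0) → 76.6643
  f6: (p5, p4, p7) → 115.8068
  f7: (p5, p4, p0) → 133.0891
  f8: (p6, p2, p0) → 50.2548
  f9: (p6, p4, p0) → 10.6880
  f10: (p6, p4, p2) → 93.8640
Σ area = 815.465

Euler characteristic 7−15+10 = 2 ✓

facets=10 area=815.465


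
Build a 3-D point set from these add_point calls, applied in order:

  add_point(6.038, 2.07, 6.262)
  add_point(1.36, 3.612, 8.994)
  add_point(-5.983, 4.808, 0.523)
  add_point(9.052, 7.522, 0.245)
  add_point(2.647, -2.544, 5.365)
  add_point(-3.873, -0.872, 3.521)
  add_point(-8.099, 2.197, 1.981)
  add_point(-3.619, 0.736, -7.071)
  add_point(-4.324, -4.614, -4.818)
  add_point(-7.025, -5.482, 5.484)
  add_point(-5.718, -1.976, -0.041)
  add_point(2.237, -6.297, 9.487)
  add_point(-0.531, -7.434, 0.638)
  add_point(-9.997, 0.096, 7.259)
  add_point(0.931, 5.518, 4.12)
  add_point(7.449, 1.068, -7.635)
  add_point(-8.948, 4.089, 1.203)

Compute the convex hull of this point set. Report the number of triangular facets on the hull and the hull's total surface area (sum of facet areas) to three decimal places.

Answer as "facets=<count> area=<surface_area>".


Hull vertices (13/17): indices [0, 1, 2, 3, 7, 8, 9, 11, 12, 13, 14, 15, 16].

Area of each hull facet:
  f1: (p1, p11, p13) → 58.6148
  f2: (p9, p11, p13) → 30.7935
  f3: (p9, p11, p12) → 36.4888
  f4: (p16, p1, p13) → 43.3476
  f5: (p15, p7, p3) → 56.6374
  f6: (p15, p11, p3) → 91.6208
  f7: (p15, p11, p12) → 63.4786
  f8: (p0, p11, p3) → 17.7937
  f9: (p0, p1, p3) → 21.7372
  f10: (p0, p1, p11) → 26.5607
  f11: (p2, p7, p3) → 66.9592
  f12: (p2, p16, p7) → 13.1776
  f13: (p8, p15, p12) → 47.8073
  f14: (p8, p15, p7) → 31.9605
  f15: (p8, p9, p12) → 30.0251
  f16: (p8, p16, p7) → 30.3177
  f17: (p8, p9, p13) → 33.3910
  f18: (p8, p16, p13) → 42.1955
  f19: (p14, p16, p1) → 26.1456
  f20: (p14, p2, p16) → 7.9650
  f21: (p14, p1, p3) → 22.2131
  f22: (p14, p2, p3) → 28.7270
Σ area = 827.958

Euler characteristic 13−33+22 = 2 ✓

facets=22 area=827.958


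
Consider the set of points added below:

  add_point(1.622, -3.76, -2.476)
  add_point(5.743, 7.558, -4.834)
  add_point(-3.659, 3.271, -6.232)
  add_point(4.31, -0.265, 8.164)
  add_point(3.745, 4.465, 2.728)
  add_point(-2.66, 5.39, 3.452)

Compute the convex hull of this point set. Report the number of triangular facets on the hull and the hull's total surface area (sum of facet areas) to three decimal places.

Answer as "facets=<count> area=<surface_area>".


Hull vertices (6/6): indices [0, 1, 2, 3, 4, 5].

Facet areas (half cross-product norm):
  f1: (p0, p1, p2) → 48.2915
  f2: (p3, p0, p1) → 69.5159
  f3: (p5, p1, p2) → 49.4178
  f4: (p5, p0, p2) → 45.7183
  f5: (p5, p3, p0) → 52.9623
  f6: (p4, p3, p1) → 13.3576
  f7: (p4, p5, p1) → 26.2786
  f8: (p4, p5, p3) → 23.4457
Σ area = 328.988

Euler characteristic 6−12+8 = 2 ✓

facets=8 area=328.988


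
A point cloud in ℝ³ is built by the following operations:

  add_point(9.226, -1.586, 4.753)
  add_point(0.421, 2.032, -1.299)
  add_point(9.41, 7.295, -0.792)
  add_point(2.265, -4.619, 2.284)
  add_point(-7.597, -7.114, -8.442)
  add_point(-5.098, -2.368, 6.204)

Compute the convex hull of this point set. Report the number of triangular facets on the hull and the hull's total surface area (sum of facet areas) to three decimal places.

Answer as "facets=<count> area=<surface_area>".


Points on the hull: [0, 1, 2, 3, 4, 5] (6 of 6).

Area of each hull facet:
  f1: (p0, p2, p4) → 115.1473
  f2: (p0, p5, p2) → 74.9758
  f3: (p3, p5, p4) → 62.6301
  f4: (p3, p0, p4) → 29.0876
  f5: (p3, p0, p5) → 29.7967
  f6: (p1, p2, p4) → 39.7005
  f7: (p1, p5, p4) → 70.9890
  f8: (p1, p5, p2) → 41.1851
Σ area = 463.512

Euler: V−E+F = 6−12+8 = 2.

facets=8 area=463.512


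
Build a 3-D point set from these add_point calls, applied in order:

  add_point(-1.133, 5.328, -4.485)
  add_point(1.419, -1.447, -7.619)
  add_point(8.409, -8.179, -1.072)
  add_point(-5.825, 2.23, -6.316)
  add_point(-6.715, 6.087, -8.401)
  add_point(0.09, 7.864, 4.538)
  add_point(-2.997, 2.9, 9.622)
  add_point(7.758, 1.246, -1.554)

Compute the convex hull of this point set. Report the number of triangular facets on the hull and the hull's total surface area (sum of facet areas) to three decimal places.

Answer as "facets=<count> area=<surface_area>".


8 of the 8 inputs are extreme points: [0, 1, 2, 3, 4, 5, 6, 7].

Per-facet area ½‖(b−a)×(c−a)‖:
  f1: (p6, p5, p4) → 54.1392
  f2: (p7, p6, p2) → 73.2751
  f3: (p7, p6, p5) → 44.4696
  f4: (p3, p6, p4) → 32.2244
  f5: (p3, p6, p2) → 137.0919
  f6: (p1, p7, p4) → 47.7151
  f7: (p1, p7, p2) → 42.4278
  f8: (p1, p3, p4) → 16.0786
  f9: (p1, p3, p2) → 34.6659
  f10: (p0, p5, p4) → 25.4281
  f11: (p0, p7, p4) → 14.0284
  f12: (p0, p7, p5) → 46.3448
Σ area = 567.889

Check V−E+F: 8 − 18 + 12 = 2.

facets=12 area=567.889


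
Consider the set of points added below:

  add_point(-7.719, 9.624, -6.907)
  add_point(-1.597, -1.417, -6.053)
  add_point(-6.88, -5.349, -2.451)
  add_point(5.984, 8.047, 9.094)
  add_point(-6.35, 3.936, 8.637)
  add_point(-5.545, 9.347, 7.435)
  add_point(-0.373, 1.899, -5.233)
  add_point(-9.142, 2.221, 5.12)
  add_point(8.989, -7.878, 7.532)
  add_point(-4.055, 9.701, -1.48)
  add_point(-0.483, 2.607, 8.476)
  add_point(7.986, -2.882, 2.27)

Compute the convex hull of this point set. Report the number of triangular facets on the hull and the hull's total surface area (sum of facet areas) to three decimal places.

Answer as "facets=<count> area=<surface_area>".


11 of the 12 inputs are extreme points: [0, 1, 2, 3, 4, 5, 6, 7, 8, 9, 11].

Facet areas (half cross-product norm):
  f1: (p2, p8, p7) → 102.9943
  f2: (p2, p0, p7) → 75.2719
  f3: (p4, p8, p7) → 45.6635
  f4: (p4, p3, p8) → 104.8960
  f5: (p11, p3, p8) → 46.6200
  f6: (p5, p4, p3) → 32.8221
  f7: (p5, p0, p7) → 57.0434
  f8: (p5, p4, p7) → 12.9574
  f9: (p1, p2, p0) → 46.9611
  f10: (p1, p2, p8) → 68.4214
  f11: (p1, p11, p8) → 35.6074
  f12: (p9, p0, p3) → 9.8773
  f13: (p9, p5, p3) → 52.9987
  f14: (p9, p5, p0) → 20.4256
  f15: (p6, p1, p0) → 18.0312
  f16: (p6, p1, p11) → 22.1464
  f17: (p6, p0, p3) → 90.0975
  f18: (p6, p11, p3) → 79.0897
Σ area = 921.925

Euler: V−E+F = 11−27+18 = 2.

facets=18 area=921.925


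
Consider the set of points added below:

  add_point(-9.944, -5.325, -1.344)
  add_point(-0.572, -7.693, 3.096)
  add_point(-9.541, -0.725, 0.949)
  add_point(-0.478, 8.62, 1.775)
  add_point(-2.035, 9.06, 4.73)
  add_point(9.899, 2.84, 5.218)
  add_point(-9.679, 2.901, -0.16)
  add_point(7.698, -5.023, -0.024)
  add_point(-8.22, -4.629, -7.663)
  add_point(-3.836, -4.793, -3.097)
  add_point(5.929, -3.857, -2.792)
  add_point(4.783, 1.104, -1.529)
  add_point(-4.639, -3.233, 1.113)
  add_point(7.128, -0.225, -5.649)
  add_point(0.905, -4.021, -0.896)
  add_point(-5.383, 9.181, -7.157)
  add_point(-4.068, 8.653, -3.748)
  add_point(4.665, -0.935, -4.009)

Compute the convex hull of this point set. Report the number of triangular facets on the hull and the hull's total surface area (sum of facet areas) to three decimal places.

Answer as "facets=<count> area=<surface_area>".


facets=20 area=868.708

12 of the 18 inputs are extreme points: [0, 1, 2, 3, 4, 5, 6, 7, 8, 10, 13, 15].

Triangle areas on the boundary:
  f1: (p3, p15, p5) → 46.6979
  f2: (p3, p4, p5) → 20.3912
  f3: (p3, p4, p15) → 14.4872
  f4: (p1, p8, p0) → 34.3725
  f5: (p1, p7, p8) → 61.6317
  f6: (p1, p7, p5) → 43.3160
  f7: (p1, p2, p0) → 27.3784
  f8: (p1, p4, p5) → 96.3862
  f9: (p1, p2, p4) → 74.4596
  f10: (p13, p15, p5) → 90.7309
  f11: (p13, p7, p5) → 35.8055
  f12: (p13, p8, p15) → 100.5532
  f13: (p6, p4, p15) → 53.5264
  f14: (p6, p2, p4) → 19.2368
  f15: (p6, p8, p15) → 55.1578
  f16: (p6, p8, p0) → 27.3770
  f17: (p6, p2, p0) → 6.7896
  f18: (p10, p7, p8) → 18.1201
  f19: (p10, p13, p8) → 35.6470
  f20: (p10, p13, p7) → 6.6425
Σ area = 868.708

Euler characteristic 12−30+20 = 2 ✓


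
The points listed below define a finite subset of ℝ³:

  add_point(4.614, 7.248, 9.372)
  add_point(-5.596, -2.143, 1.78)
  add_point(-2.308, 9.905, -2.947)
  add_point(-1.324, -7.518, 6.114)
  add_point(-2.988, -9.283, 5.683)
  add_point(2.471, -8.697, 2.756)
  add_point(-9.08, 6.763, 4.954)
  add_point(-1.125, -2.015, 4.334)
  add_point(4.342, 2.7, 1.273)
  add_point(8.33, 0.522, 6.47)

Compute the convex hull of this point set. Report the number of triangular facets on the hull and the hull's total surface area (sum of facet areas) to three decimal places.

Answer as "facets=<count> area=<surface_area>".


facets=14 area=622.920

Extreme-point indices: [0, 1, 2, 3, 4, 5, 6, 8, 9] — 9 of 10 on the boundary.

Area of each hull facet:
  f1: (p0, p4, p6) → 117.2099
  f2: (p0, p2, p6) → 72.4033
  f3: (p0, p2, p9) → 58.9205
  f4: (p1, p4, p6) → 30.7352
  f5: (p1, p2, p6) → 53.7784
  f6: (p1, p5, p4) → 26.5736
  f7: (p1, p5, p2) → 63.5964
  f8: (p8, p2, p9) → 18.1362
  f9: (p8, p5, p9) → 38.1884
  f10: (p8, p5, p2) → 49.2039
  f11: (p3, p0, p9) → 50.7148
  f12: (p3, p0, p4) → 7.1954
  f13: (p3, p5, p9) → 30.0078
  f14: (p3, p5, p4) → 6.2557
Σ area = 622.920

Euler: V−E+F = 9−21+14 = 2.


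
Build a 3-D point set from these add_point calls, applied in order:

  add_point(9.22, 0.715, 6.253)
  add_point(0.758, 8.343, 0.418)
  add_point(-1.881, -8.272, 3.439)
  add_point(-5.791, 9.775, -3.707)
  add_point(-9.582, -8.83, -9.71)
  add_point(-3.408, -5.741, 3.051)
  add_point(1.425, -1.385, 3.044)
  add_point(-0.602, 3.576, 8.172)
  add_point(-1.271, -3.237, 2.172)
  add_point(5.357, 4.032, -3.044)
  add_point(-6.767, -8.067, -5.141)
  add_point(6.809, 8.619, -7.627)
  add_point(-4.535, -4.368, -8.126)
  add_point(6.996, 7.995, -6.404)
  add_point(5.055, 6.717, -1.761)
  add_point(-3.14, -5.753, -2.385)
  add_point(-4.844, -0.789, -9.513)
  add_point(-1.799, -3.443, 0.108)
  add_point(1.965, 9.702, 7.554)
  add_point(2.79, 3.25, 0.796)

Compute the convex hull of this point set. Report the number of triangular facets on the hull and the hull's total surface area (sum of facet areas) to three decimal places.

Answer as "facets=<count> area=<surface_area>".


facets=18 area=976.175

11 of the 20 inputs are extreme points: [0, 2, 3, 4, 5, 7, 11, 12, 13, 16, 18].

Facet areas (half cross-product norm):
  f1: (p7, p3, p4) → 142.5492
  f2: (p2, p0, p4) → 90.8515
  f3: (p2, p7, p0) → 64.9752
  f4: (p12, p0, p4) → 41.8418
  f5: (p12, p11, p4) → 14.1254
  f6: (p12, p11, p0) → 135.0744
  f7: (p16, p3, p4) → 38.9940
  f8: (p16, p11, p4) → 25.6648
  f9: (p16, p11, p3) → 76.5727
  f10: (p5, p7, p4) → 57.0722
  f11: (p5, p2, p4) → 21.3773
  f12: (p5, p2, p7) → 13.9195
  f13: (p13, p11, p0) → 0.5330
  f14: (p18, p11, p3) → 86.4961
  f15: (p18, p7, p3) → 45.1767
  f16: (p18, p13, p11) → 7.0945
  f17: (p18, p7, p0) → 34.4322
  f18: (p18, p13, p0) → 79.4241
Σ area = 976.175

Euler characteristic 11−27+18 = 2 ✓


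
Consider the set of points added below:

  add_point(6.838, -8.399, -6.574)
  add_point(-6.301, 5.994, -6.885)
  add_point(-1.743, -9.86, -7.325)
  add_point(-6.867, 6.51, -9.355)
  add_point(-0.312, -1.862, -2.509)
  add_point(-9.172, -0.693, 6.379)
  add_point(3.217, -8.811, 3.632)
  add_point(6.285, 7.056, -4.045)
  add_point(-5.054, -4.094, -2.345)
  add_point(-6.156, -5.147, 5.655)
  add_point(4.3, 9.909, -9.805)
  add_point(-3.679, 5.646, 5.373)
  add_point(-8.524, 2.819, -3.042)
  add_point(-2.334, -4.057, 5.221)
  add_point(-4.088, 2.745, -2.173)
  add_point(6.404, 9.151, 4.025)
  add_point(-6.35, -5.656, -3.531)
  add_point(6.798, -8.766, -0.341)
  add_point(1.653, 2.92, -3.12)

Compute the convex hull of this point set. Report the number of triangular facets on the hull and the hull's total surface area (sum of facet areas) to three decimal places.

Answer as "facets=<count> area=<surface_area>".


Points on the hull: [0, 2, 3, 5, 6, 7, 9, 10, 11, 12, 13, 15, 16, 17] (14 of 19).

Per-facet area ½‖(b−a)×(c−a)‖:
  f1: (p2, p10, p0) → 81.9562
  f2: (p3, p2, p10) → 100.8862
  f3: (p3, p15, p10) → 81.4963
  f4: (p7, p10, p0) → 50.4369
  f5: (p7, p15, p0) → 59.7781
  f6: (p7, p15, p10) → 19.2790
  f7: (p16, p3, p2) → 46.6954
  f8: (p11, p15, p5) → 22.5138
  f9: (p11, p3, p15) → 81.0696
  f10: (p13, p15, p5) → 60.6376
  f11: (p13, p6, p15) → 59.0685
  f12: (p17, p15, p0) → 56.6526
  f13: (p17, p6, p15) → 48.5078
  f14: (p17, p2, p0) → 27.2097
  f15: (p17, p6, p2) → 29.6163
  f16: (p9, p6, p2) → 61.1129
  f17: (p9, p16, p5) → 24.6226
  f18: (p9, p16, p2) → 28.3272
  f19: (p9, p13, p5) → 10.2720
  f20: (p9, p13, p6) → 12.3941
  f21: (p12, p16, p5) → 42.5177
  f22: (p12, p16, p3) → 30.4658
  f23: (p12, p11, p5) → 38.7249
  f24: (p12, p11, p3) → 33.7231
Σ area = 1107.964

Check V−E+F: 14 − 36 + 24 = 2.

facets=24 area=1107.964


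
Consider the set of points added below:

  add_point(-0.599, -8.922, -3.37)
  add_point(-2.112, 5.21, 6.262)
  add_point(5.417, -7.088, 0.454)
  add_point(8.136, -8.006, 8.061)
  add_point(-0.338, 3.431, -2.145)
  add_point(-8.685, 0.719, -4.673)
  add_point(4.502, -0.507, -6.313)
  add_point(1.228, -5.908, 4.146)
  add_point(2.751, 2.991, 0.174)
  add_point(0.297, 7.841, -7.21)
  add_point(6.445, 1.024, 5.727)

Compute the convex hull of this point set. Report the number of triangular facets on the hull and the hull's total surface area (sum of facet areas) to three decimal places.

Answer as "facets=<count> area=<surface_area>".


facets=14 area=686.109

Points on the hull: [0, 1, 2, 3, 5, 6, 7, 9, 10] (9 of 11).

Per-facet area ½‖(b−a)×(c−a)‖:
  f1: (p1, p9, p5) → 72.8219
  f2: (p6, p9, p5) → 53.8043
  f3: (p6, p0, p5) → 61.1780
  f4: (p7, p1, p5) → 75.5999
  f5: (p7, p1, p3) → 44.5510
  f6: (p7, p0, p5) → 52.4592
  f7: (p7, p0, p3) → 29.0344
  f8: (p10, p1, p3) → 37.3358
  f9: (p10, p1, p9) → 65.9499
  f10: (p10, p6, p3) → 57.5888
  f11: (p10, p6, p9) → 57.6267
  f12: (p2, p0, p3) → 20.4091
  f13: (p2, p6, p3) → 24.2098
  f14: (p2, p6, p0) → 33.5404
Σ area = 686.109

Euler characteristic 9−21+14 = 2 ✓


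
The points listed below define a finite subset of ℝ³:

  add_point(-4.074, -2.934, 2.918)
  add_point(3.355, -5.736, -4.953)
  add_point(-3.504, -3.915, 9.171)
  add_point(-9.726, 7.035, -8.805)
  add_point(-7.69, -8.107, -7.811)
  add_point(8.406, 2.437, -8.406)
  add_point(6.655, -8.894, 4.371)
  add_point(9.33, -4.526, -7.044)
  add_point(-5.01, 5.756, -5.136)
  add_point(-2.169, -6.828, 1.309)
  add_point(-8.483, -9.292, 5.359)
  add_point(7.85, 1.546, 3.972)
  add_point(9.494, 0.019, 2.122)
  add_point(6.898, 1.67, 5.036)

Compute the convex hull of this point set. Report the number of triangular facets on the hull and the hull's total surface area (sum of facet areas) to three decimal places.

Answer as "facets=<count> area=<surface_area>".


11 of the 14 inputs are extreme points: [2, 3, 4, 5, 6, 7, 8, 10, 11, 12, 13].

Facet areas (half cross-product norm):
  f1: (p2, p10, p3) → 88.3479
  f2: (p5, p7, p12) → 35.3496
  f3: (p4, p10, p3) → 100.3367
  f4: (p4, p5, p3) → 132.8776
  f5: (p4, p5, p7) → 62.1476
  f6: (p6, p7, p12) → 48.1569
  f7: (p6, p2, p10) → 50.6838
  f8: (p6, p4, p10) → 99.7030
  f9: (p6, p4, p7) → 105.7094
  f10: (p6, p13, p12) → 20.3802
  f11: (p6, p13, p2) → 59.3461
  f12: (p8, p5, p3) → 33.3498
  f13: (p8, p2, p3) → 38.8612
  f14: (p8, p13, p2) → 96.8455
  f15: (p11, p13, p12) → 0.9366
  f16: (p11, p5, p12) → 14.1504
  f17: (p11, p8, p13) → 11.5864
  f18: (p11, p8, p5) → 85.2973
Σ area = 1084.066

Euler: V−E+F = 11−27+18 = 2.

facets=18 area=1084.066


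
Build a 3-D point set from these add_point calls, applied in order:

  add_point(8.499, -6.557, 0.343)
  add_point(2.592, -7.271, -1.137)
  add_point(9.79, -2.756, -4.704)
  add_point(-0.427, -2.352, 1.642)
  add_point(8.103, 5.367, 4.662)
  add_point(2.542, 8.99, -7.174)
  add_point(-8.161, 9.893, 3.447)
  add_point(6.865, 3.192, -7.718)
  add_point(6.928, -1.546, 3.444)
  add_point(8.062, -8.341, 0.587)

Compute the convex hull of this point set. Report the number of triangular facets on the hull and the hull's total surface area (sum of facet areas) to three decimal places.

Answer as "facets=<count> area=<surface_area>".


Points on the hull: [0, 1, 2, 3, 4, 5, 6, 7, 8, 9] (10 of 10).

Triangle areas on the boundary:
  f1: (p5, p4, p6) → 97.5420
  f2: (p8, p4, p6) → 59.9932
  f3: (p8, p9, p4) → 10.0559
  f4: (p0, p4, p2) → 39.2602
  f5: (p0, p9, p2) → 4.1598
  f6: (p0, p9, p4) → 6.1419
  f7: (p7, p4, p2) → 43.8008
  f8: (p7, p5, p4) → 45.2645
  f9: (p1, p9, p2) → 22.8274
  f10: (p1, p7, p2) → 32.5129
  f11: (p1, p5, p6) → 128.7045
  f12: (p1, p7, p5) → 43.3189
  f13: (p3, p1, p6) → 14.9255
  f14: (p3, p1, p9) → 16.6446
  f15: (p3, p8, p6) → 51.0836
  f16: (p3, p8, p9) → 28.3741
Σ area = 644.610

Euler: V−E+F = 10−24+16 = 2.

facets=16 area=644.610


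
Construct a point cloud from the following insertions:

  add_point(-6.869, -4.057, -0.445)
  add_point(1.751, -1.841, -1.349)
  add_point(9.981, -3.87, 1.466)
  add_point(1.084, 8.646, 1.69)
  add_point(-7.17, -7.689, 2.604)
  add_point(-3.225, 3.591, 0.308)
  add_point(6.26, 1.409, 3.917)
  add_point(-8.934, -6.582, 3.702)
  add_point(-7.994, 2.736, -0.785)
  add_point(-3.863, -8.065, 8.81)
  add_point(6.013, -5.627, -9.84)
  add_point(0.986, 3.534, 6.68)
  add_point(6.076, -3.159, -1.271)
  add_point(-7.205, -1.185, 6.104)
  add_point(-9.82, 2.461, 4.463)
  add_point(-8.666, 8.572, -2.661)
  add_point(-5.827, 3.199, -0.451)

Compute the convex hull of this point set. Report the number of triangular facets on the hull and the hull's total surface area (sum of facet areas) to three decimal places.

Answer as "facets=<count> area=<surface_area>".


Points on the hull: [0, 2, 3, 4, 6, 7, 9, 10, 11, 13, 14, 15] (12 of 17).

Area of each hull facet:
  f1: (p10, p3, p2) → 92.8359
  f2: (p11, p3, p14) → 39.5266
  f3: (p15, p3, p14) → 49.5541
  f4: (p15, p10, p3) → 101.4131
  f5: (p6, p3, p2) → 18.0965
  f6: (p6, p11, p3) → 22.5170
  f7: (p9, p10, p2) → 97.6845
  f8: (p9, p4, p10) → 61.8975
  f9: (p9, p6, p2) → 50.7836
  f10: (p9, p6, p11) → 40.1602
  f11: (p0, p4, p10) → 35.6231
  f12: (p0, p15, p10) → 103.1215
  f13: (p7, p9, p14) → 32.7628
  f14: (p7, p9, p4) → 8.2849
  f15: (p7, p15, p14) → 35.5380
  f16: (p7, p0, p4) → 5.5930
  f17: (p7, p0, p15) → 28.5925
  f18: (p13, p11, p14) → 22.4754
  f19: (p13, p9, p14) → 3.0933
  f20: (p13, p9, p11) → 38.3785
Σ area = 887.932

Euler: V−E+F = 12−30+20 = 2.

facets=20 area=887.932


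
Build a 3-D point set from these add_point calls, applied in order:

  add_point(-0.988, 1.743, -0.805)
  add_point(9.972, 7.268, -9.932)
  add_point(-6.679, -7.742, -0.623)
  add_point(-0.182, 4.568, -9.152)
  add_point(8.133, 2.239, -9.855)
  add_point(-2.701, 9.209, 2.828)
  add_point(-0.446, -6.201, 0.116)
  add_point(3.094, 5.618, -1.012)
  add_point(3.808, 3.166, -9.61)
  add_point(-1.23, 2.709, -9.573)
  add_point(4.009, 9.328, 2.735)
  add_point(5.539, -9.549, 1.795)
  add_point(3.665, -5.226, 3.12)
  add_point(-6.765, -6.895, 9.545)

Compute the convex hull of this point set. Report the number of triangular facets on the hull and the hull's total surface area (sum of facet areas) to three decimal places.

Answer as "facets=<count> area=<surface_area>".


Points on the hull: [1, 2, 3, 4, 5, 9, 10, 11, 12, 13] (10 of 14).

Facet areas (half cross-product norm):
  f1: (p10, p11, p1) → 130.7807
  f2: (p2, p11, p13) → 63.2582
  f3: (p12, p11, p13) → 28.4043
  f4: (p12, p10, p13) → 88.7359
  f5: (p12, p10, p11) → 17.7913
  f6: (p4, p11, p1) → 31.0323
  f7: (p4, p2, p11) → 105.1863
  f8: (p5, p10, p1) → 42.8496
  f9: (p5, p10, p13) → 58.2455
  f10: (p5, p2, p13) → 87.1659
  f11: (p9, p4, p1) → 23.9867
  f12: (p9, p4, p2) → 65.0022
  f13: (p9, p5, p2) → 100.9957
  f14: (p3, p5, p1) → 68.0531
  f15: (p3, p9, p1) → 8.5164
  f16: (p3, p9, p5) → 13.1273
Σ area = 933.131

Euler: V−E+F = 10−24+16 = 2.

facets=16 area=933.131


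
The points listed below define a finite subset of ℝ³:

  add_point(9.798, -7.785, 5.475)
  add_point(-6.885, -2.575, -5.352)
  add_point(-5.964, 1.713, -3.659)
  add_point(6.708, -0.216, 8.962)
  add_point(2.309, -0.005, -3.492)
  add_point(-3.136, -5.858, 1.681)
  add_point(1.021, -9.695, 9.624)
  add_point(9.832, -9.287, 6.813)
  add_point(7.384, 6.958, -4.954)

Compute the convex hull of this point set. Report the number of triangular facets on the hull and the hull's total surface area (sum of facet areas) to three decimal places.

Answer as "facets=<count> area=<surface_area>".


facets=12 area=648.749

Hull vertices (8/9): indices [0, 1, 2, 3, 4, 6, 7, 8].

Facet areas (half cross-product norm):
  f1: (p6, p7, p1) → 84.1348
  f2: (p2, p8, p1) → 29.6675
  f3: (p2, p6, p1) → 43.1693
  f4: (p4, p8, p1) → 29.1598
  f5: (p3, p2, p8) → 108.0968
  f6: (p3, p2, p6) → 96.9780
  f7: (p3, p6, p7) → 42.9885
  f8: (p0, p4, p8) → 59.5623
  f9: (p0, p3, p7) → 8.2671
  f10: (p0, p3, p8) → 69.6175
  f11: (p0, p7, p1) → 17.2289
  f12: (p0, p4, p1) → 59.8786
Σ area = 648.749

Check V−E+F: 8 − 18 + 12 = 2.


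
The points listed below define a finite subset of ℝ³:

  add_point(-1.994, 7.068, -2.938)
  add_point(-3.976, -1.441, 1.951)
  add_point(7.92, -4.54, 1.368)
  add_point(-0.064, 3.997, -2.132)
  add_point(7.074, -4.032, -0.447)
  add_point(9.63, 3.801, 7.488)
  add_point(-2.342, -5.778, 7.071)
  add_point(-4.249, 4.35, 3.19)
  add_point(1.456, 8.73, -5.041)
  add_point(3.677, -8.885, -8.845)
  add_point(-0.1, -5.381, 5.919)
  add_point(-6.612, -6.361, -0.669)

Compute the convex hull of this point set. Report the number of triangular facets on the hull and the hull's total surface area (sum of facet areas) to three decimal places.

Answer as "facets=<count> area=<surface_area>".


9 of the 12 inputs are extreme points: [0, 2, 4, 5, 6, 7, 8, 9, 11].

Per-facet area ½‖(b−a)×(c−a)‖:
  f1: (p9, p8, p5) → 140.0948
  f2: (p7, p8, p5) → 76.7211
  f3: (p6, p7, p11) → 46.0323
  f4: (p6, p7, p5) → 76.2647
  f5: (p6, p2, p5) → 61.7939
  f6: (p6, p9, p11) → 58.3543
  f7: (p6, p2, p9) → 69.9816
  f8: (p0, p7, p11) → 40.7644
  f9: (p0, p7, p8) → 8.9526
  f10: (p0, p9, p11) → 94.8699
  f11: (p0, p9, p8) → 39.0756
  f12: (p4, p9, p5) → 15.6183
  f13: (p4, p2, p5) → 10.0012
  f14: (p4, p2, p9) → 7.1733
Σ area = 745.698

Check V−E+F: 9 − 21 + 14 = 2.

facets=14 area=745.698


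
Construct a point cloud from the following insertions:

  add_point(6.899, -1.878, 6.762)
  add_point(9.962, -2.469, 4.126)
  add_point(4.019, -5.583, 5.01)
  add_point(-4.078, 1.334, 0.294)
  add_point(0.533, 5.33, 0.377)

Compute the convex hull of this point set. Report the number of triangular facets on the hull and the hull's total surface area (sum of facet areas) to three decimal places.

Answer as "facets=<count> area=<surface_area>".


facets=6 area=174.044

Extreme-point indices: [0, 1, 2, 3, 4] — 5 of 5 on the boundary.

Per-facet area ½‖(b−a)×(c−a)‖:
  f1: (p4, p1, p3) → 38.5337
  f2: (p0, p4, p3) → 35.2155
  f3: (p0, p4, p1) → 23.3161
  f4: (p2, p1, p3) → 37.7823
  f5: (p2, p0, p3) → 29.0175
  f6: (p2, p0, p1) → 10.1791
Σ area = 174.044

Euler: V−E+F = 5−9+6 = 2.


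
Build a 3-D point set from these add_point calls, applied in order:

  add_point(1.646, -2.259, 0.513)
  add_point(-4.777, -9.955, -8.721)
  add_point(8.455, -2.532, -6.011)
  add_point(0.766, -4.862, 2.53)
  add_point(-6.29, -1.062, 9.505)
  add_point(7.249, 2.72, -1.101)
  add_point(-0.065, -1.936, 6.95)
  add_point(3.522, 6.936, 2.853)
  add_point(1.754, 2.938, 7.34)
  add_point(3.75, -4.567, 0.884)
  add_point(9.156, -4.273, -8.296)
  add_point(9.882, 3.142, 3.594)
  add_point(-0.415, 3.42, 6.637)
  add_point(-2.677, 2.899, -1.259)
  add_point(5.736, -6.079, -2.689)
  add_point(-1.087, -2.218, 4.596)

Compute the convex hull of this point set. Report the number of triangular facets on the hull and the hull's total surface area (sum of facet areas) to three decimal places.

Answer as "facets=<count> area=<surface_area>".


Extreme-point indices: [1, 3, 4, 5, 6, 7, 8, 9, 10, 11, 12, 13, 14] — 13 of 16 on the boundary.

Triangle areas on the boundary:
  f1: (p8, p7, p11) → 23.0285
  f2: (p13, p1, p4) → 89.5912
  f3: (p13, p7, p4) → 50.8040
  f4: (p5, p7, p11) → 17.8050
  f5: (p3, p1, p4) → 65.6447
  f6: (p3, p14, p1) → 45.8059
  f7: (p10, p14, p11) → 40.4805
  f8: (p10, p5, p11) → 22.5576
  f9: (p10, p14, p1) → 43.0977
  f10: (p10, p13, p1) → 99.9152
  f11: (p10, p13, p7) → 65.2359
  f12: (p10, p5, p7) → 13.2625
  f13: (p12, p7, p4) → 6.6337
  f14: (p12, p8, p4) → 8.1831
  f15: (p12, p8, p7) → 7.2729
  f16: (p6, p3, p4) → 15.5210
  f17: (p6, p8, p4) → 17.4379
  f18: (p6, p8, p11) → 22.2267
  f19: (p9, p3, p14) → 4.8268
  f20: (p9, p6, p3) → 8.0277
  f21: (p9, p14, p11) → 21.7879
  f22: (p9, p6, p11) → 38.4205
Σ area = 727.567

Check V−E+F: 13 − 33 + 22 = 2.

facets=22 area=727.567


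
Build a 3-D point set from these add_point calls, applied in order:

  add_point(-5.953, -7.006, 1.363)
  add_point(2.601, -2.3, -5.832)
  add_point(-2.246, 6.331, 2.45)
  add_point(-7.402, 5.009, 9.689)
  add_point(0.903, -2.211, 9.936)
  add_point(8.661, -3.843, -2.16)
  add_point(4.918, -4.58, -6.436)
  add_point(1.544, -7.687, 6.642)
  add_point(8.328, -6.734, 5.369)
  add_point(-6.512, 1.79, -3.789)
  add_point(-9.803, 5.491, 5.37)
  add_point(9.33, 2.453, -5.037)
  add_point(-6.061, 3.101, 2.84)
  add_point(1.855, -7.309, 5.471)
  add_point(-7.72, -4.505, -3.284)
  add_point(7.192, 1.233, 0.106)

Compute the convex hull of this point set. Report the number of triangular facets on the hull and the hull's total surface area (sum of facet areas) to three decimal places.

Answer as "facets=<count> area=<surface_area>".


facets=24 area=832.318

14 of the 16 inputs are extreme points: [0, 1, 2, 3, 4, 5, 6, 7, 8, 9, 10, 11, 14, 15].

Area of each hull facet:
  f1: (p0, p6, p7) → 59.4431
  f2: (p5, p6, p11) → 19.7583
  f3: (p3, p0, p10) → 33.9370
  f4: (p3, p0, p7) → 66.3722
  f5: (p3, p4, p7) → 27.6477
  f6: (p1, p6, p11) → 13.5146
  f7: (p1, p9, p11) → 37.0813
  f8: (p1, p9, p6) → 5.7683
  f9: (p14, p0, p6) → 36.0303
  f10: (p14, p9, p6) → 41.0653
  f11: (p14, p0, p10) → 36.7953
  f12: (p14, p9, p10) → 32.6574
  f13: (p15, p3, p4) → 65.7937
  f14: (p8, p4, p7) → 22.3137
  f15: (p8, p6, p7) → 43.3567
  f16: (p8, p5, p6) → 18.0907
  f17: (p8, p15, p4) → 46.0980
  f18: (p8, p5, p11) → 19.6489
  f19: (p8, p15, p11) → 21.3626
  f20: (p2, p3, p10) → 20.0565
  f21: (p2, p9, p10) → 34.7833
  f22: (p2, p9, p11) → 62.6939
  f23: (p2, p15, p11) → 28.4722
  f24: (p2, p15, p3) → 39.5767
Σ area = 832.318

Euler: V−E+F = 14−36+24 = 2.


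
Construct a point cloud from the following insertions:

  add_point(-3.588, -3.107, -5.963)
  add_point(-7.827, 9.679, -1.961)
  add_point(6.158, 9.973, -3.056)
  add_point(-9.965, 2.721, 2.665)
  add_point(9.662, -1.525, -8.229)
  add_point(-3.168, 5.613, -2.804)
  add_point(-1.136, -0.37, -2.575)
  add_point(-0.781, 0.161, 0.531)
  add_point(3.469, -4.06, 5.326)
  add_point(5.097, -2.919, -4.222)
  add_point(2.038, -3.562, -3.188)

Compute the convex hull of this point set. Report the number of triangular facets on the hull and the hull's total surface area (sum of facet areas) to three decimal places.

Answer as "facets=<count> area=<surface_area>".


facets=12 area=667.067

Extreme-point indices: [0, 1, 2, 3, 4, 8, 9, 10] — 8 of 11 on the boundary.

Area of each hull facet:
  f1: (p8, p2, p3) → 119.8638
  f2: (p8, p2, p4) → 93.8135
  f3: (p1, p2, p3) → 57.6064
  f4: (p1, p2, p4) → 88.1494
  f5: (p9, p8, p4) → 19.0963
  f6: (p9, p10, p4) → 3.8686
  f7: (p9, p10, p8) → 14.0369
  f8: (p0, p1, p4) → 92.3989
  f9: (p0, p10, p4) → 25.9139
  f10: (p0, p1, p3) → 52.2492
  f11: (p0, p8, p3) → 78.0437
  f12: (p0, p10, p8) → 22.0259
Σ area = 667.067

Euler characteristic 8−18+12 = 2 ✓


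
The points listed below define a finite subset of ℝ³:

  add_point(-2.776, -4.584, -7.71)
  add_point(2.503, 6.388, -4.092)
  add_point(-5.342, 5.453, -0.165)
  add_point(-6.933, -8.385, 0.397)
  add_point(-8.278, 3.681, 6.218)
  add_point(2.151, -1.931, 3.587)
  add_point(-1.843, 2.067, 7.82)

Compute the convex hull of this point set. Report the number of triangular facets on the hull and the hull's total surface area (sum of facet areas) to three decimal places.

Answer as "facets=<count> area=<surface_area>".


Extreme-point indices: [0, 1, 2, 3, 4, 5, 6] — 7 of 7 on the boundary.

Per-facet area ½‖(b−a)×(c−a)‖:
  f1: (p6, p1, p4) → 45.7041
  f2: (p6, p3, p4) → 44.9739
  f3: (p5, p6, p1) → 39.9866
  f4: (p5, p6, p3) → 40.8924
  f5: (p0, p5, p1) → 64.0876
  f6: (p0, p5, p3) → 54.2338
  f7: (p2, p3, p4) → 47.7723
  f8: (p2, p0, p3) → 60.9757
  f9: (p2, p1, p4) → 20.0696
  f10: (p2, p0, p1) → 52.8092
Σ area = 471.505

Euler: V−E+F = 7−15+10 = 2.

facets=10 area=471.505


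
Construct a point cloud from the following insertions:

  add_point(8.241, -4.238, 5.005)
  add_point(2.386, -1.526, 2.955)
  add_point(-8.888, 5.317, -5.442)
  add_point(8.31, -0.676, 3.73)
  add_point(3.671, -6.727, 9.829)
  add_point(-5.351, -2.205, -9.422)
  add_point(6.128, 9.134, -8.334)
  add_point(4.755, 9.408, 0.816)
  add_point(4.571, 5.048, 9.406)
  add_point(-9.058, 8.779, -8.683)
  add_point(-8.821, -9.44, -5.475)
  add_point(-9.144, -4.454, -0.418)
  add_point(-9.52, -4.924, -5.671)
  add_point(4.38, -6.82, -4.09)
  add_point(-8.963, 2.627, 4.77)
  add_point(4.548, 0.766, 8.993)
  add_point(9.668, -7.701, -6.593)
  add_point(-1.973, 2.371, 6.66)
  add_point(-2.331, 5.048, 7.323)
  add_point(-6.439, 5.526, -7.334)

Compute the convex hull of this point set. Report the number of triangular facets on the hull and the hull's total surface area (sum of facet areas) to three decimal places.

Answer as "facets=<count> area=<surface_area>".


facets=24 area=1346.535

Extreme-point indices: [0, 3, 4, 5, 6, 7, 8, 9, 10, 11, 12, 14, 16, 18] — 14 of 20 on the boundary.

Triangle areas on the boundary:
  f1: (p10, p4, p16) → 149.8750
  f2: (p3, p6, p16) → 95.0271
  f3: (p3, p6, p7) → 50.4022
  f4: (p8, p3, p7) → 41.0196
  f5: (p5, p6, p16) → 118.5107
  f6: (p5, p10, p16) → 72.6149
  f7: (p11, p14, p4) → 70.0022
  f8: (p11, p10, p4) → 56.0046
  f9: (p11, p14, p12) → 17.4340
  f10: (p11, p10, p12) → 12.0850
  f11: (p0, p4, p16) → 33.8355
  f12: (p0, p3, p16) → 23.0237
  f13: (p0, p8, p4) → 37.9917
  f14: (p0, p8, p3) → 15.5268
  f15: (p18, p14, p4) → 49.7140
  f16: (p18, p8, p4) → 42.5134
  f17: (p18, p8, p7) → 33.7222
  f18: (p9, p5, p6) → 84.3110
  f19: (p9, p6, p7) → 69.7721
  f20: (p9, p18, p7) → 86.4438
  f21: (p9, p14, p12) → 82.9979
  f22: (p9, p10, p12) → 8.0631
  f23: (p9, p5, p10) → 41.0301
  f24: (p9, p18, p14) → 54.6147
Σ area = 1346.535

Euler: V−E+F = 14−36+24 = 2.


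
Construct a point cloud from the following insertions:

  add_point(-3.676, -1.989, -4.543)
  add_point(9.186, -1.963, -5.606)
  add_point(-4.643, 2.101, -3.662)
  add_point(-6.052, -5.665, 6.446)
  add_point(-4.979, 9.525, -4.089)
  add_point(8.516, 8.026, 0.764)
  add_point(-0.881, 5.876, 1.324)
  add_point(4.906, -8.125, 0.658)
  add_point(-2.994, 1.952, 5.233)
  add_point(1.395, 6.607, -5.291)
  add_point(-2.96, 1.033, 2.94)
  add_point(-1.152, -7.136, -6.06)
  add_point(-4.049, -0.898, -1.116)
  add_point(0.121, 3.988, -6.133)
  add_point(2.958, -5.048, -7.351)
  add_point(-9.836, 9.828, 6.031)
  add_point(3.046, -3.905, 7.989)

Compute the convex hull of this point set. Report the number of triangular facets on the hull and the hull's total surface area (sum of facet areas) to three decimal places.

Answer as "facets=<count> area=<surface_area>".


13 of the 17 inputs are extreme points: [0, 1, 2, 3, 4, 5, 7, 9, 11, 13, 14, 15, 16].

Facet areas (half cross-product norm):
  f1: (p14, p7, p1) → 30.4088
  f2: (p5, p4, p15) → 80.5171
  f3: (p9, p5, p1) → 50.7063
  f4: (p9, p5, p4) → 29.0163
  f5: (p16, p7, p1) → 39.9636
  f6: (p16, p5, p1) → 81.8196
  f7: (p16, p3, p7) → 40.6713
  f8: (p16, p5, p15) → 131.2267
  f9: (p16, p3, p15) → 74.8355
  f10: (p11, p14, p7) → 20.5994
  f11: (p11, p3, p7) → 55.5042
  f12: (p13, p9, p4) → 10.7781
  f13: (p13, p11, p14) → 22.6826
  f14: (p13, p11, p4) → 33.9431
  f15: (p13, p14, p1) → 33.6530
  f16: (p13, p9, p1) → 16.3587
  f17: (p0, p11, p4) → 13.5032
  f18: (p0, p3, p15) → 90.6277
  f19: (p0, p11, p3) → 35.0211
  f20: (p2, p4, p15) → 41.7940
  f21: (p2, p0, p15) → 17.9640
  f22: (p2, p0, p4) → 5.0713
Σ area = 956.666

Euler characteristic 13−33+22 = 2 ✓

facets=22 area=956.666


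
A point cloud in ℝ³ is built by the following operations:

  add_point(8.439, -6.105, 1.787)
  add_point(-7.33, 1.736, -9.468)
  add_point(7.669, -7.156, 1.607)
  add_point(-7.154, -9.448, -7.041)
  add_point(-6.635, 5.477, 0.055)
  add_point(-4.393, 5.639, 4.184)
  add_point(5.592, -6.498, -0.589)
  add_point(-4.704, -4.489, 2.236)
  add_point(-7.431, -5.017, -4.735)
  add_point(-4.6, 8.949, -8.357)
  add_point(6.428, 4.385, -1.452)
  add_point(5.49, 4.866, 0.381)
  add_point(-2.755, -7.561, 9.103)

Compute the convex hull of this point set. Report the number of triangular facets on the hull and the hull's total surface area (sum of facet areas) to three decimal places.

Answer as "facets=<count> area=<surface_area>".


Points on the hull: [0, 1, 2, 3, 4, 5, 6, 8, 9, 10, 11, 12] (12 of 13).

Facet areas (half cross-product norm):
  f1: (p11, p12, p0) → 76.9178
  f2: (p3, p12, p8) → 35.8041
  f3: (p4, p12, p8) → 82.9391
  f4: (p10, p11, p0) → 11.7898
  f5: (p10, p11, p9) → 14.5779
  f6: (p2, p12, p0) → 7.6650
  f7: (p2, p3, p12) → 101.5546
  f8: (p5, p11, p12) → 75.1897
  f9: (p5, p4, p12) → 31.4954
  f10: (p5, p11, p9) → 65.4097
  f11: (p5, p4, p9) → 16.1651
  f12: (p1, p10, p9) → 53.6652
  f13: (p1, p3, p8) → 18.3168
  f14: (p1, p4, p8) → 41.1192
  f15: (p1, p4, p9) → 34.7415
  f16: (p6, p10, p0) → 20.2841
  f17: (p6, p1, p10) → 86.7754
  f18: (p6, p1, p3) → 83.1394
  f19: (p6, p2, p0) → 1.9272
  f20: (p6, p2, p3) → 11.6028
Σ area = 871.080

Euler characteristic 12−30+20 = 2 ✓

facets=20 area=871.080


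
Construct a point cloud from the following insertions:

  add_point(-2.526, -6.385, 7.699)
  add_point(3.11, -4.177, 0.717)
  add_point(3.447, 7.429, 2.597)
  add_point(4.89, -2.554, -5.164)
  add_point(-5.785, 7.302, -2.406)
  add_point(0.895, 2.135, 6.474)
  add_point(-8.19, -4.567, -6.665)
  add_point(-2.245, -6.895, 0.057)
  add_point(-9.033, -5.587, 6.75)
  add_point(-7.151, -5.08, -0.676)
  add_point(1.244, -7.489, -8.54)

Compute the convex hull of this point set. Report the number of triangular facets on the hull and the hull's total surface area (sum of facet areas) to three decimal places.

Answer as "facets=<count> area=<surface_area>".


Hull vertices (10/11): indices [0, 1, 2, 3, 4, 5, 6, 7, 8, 10].

Facet areas (half cross-product norm):
  f1: (p4, p2, p3) → 65.4698
  f2: (p7, p0, p8) → 25.2597
  f3: (p5, p0, p8) → 29.8331
  f4: (p5, p4, p8) → 76.1475
  f5: (p5, p4, p2) → 36.8884
  f6: (p6, p4, p8) → 83.8102
  f7: (p1, p5, p0) → 35.8816
  f8: (p1, p2, p3) → 37.1397
  f9: (p1, p5, p2) → 30.9493
  f10: (p10, p1, p3) → 22.0918
  f11: (p10, p4, p3) → 50.9022
  f12: (p10, p6, p4) → 63.7460
  f13: (p10, p7, p8) → 17.8777
  f14: (p10, p6, p8) → 66.0593
  f15: (p10, p7, p0) → 12.1506
  f16: (p10, p1, p0) → 39.8765
Σ area = 694.084

Euler: V−E+F = 10−24+16 = 2.

facets=16 area=694.084


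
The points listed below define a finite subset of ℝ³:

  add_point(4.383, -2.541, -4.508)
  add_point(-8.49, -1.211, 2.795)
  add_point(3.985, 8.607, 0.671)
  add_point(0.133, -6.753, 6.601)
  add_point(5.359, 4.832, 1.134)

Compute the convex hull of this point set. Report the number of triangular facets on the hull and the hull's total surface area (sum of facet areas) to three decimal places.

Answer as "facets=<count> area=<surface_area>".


facets=6 area=330.657

Extreme-point indices: [0, 1, 2, 3, 4] — 5 of 5 on the boundary.

Per-facet area ½‖(b−a)×(c−a)‖:
  f1: (p0, p3, p1) → 67.4448
  f2: (p0, p3, p4) → 57.2712
  f3: (p2, p3, p1) → 84.6134
  f4: (p2, p3, p4) → 20.0160
  f5: (p2, p0, p1) → 86.6930
  f6: (p2, p0, p4) → 14.6188
Σ area = 330.657

Check V−E+F: 5 − 9 + 6 = 2.


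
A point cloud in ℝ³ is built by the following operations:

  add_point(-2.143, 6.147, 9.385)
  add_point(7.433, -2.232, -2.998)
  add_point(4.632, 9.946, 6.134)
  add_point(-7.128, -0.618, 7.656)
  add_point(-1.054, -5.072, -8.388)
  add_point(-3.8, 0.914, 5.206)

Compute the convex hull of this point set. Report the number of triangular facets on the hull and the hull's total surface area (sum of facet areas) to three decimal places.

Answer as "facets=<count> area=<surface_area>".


facets=6 area=466.987

5 of the 6 inputs are extreme points: [0, 1, 2, 3, 4].

Area of each hull facet:
  f1: (p4, p1, p3) → 89.4763
  f2: (p4, p2, p1) → 75.0685
  f3: (p0, p1, p3) → 74.6359
  f4: (p0, p2, p1) → 65.1504
  f5: (p0, p4, p3) → 74.7680
  f6: (p0, p4, p2) → 87.8875
Σ area = 466.987

Euler characteristic 5−9+6 = 2 ✓


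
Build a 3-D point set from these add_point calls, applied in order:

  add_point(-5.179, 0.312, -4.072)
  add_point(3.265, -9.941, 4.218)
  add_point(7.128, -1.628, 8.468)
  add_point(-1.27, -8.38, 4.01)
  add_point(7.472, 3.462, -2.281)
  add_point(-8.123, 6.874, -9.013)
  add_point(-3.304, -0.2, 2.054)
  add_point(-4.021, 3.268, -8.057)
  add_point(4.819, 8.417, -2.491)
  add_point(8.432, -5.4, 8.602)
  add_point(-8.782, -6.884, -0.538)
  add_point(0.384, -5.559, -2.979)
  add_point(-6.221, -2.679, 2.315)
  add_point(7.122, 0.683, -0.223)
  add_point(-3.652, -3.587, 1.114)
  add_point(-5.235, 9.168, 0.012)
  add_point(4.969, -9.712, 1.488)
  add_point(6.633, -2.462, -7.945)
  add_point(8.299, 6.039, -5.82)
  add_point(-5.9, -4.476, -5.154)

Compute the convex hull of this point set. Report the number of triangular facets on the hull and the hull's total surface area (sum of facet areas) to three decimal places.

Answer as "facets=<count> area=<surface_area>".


Hull vertices (13/20): indices [1, 2, 3, 5, 8, 9, 10, 12, 15, 16, 17, 18, 19].

Per-facet area ½‖(b−a)×(c−a)‖:
  f1: (p5, p15, p10) → 75.8446
  f2: (p12, p15, p10) → 25.7528
  f3: (p16, p17, p9) → 51.9916
  f4: (p19, p5, p10) → 30.6741
  f5: (p19, p17, p5) → 79.1802
  f6: (p19, p16, p10) → 40.5395
  f7: (p19, p16, p17) → 71.6944
  f8: (p18, p17, p9) → 75.0894
  f9: (p18, p17, p5) → 73.4686
  f10: (p3, p12, p10) → 21.7799
  f11: (p2, p12, p15) → 89.0374
  f12: (p2, p18, p9) → 28.9642
  f13: (p2, p3, p9) → 22.2192
  f14: (p2, p3, p12) → 44.8072
  f15: (p8, p5, p15) → 50.5843
  f16: (p8, p18, p5) → 37.8853
  f17: (p8, p2, p15) → 78.1233
  f18: (p8, p2, p18) → 40.3372
  f19: (p1, p16, p9) → 13.1156
  f20: (p1, p3, p9) → 17.5762
  f21: (p1, p16, p10) → 21.1928
  f22: (p1, p3, p10) → 10.4150
Σ area = 1000.273

Euler: V−E+F = 13−33+22 = 2.

facets=22 area=1000.273
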